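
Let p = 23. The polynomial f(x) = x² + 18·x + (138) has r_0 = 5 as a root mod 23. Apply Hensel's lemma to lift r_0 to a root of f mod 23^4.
r_3 = 81632 (mod 279841)

Hensel: r_{i+1} = r_i − f(r_i)·(f′(r_i))^{-1} mod 23^{i+2}, f′(x) = 2x + 18. Iterate:
  r_0 = 5 (mod 23)
  r_1 = 166 (mod 529)
  r_2 = 8630 (mod 12167)
  r_3 = 81632 (mod 279841)
Final: r = 81632 satisfies f(r) ≡ 0 mod 23^4.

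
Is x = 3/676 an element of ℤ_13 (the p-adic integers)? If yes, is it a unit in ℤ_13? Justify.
x ∉ ℤ_13 (v_13(x) = -2 < 0)

ℤ_13 = {x ∈ ℚ_13 : v_13(x) ≥ 0} and ℤ_13^× = {x ∈ ℤ_13 : v_13(x) = 0}. Here v_13(3/676) = v_13(num) − v_13(den) = -2; compare against these criteria.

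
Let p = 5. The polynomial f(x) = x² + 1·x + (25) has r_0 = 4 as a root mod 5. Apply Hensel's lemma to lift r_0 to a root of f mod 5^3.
r_2 = 24 (mod 125)

Hensel: r_{i+1} = r_i − f(r_i)·(f′(r_i))^{-1} mod 5^{i+2}, f′(x) = 2x + 1. Iterate:
  r_0 = 4 (mod 5)
  r_1 = 24 (mod 25)
  r_2 = 24 (mod 125)
Final: r = 24 satisfies f(r) ≡ 0 mod 5^3.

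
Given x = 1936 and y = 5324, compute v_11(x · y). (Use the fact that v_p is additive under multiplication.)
v_11(10307264) = 5

v_p(x) = 2 (factor: 1936 = 11^2 · 16); v_p(y) = 3 (factor: 5324 = 11^3 · 4). Additivity: v_p(xy) = v_p(x) + v_p(y) = 2 + 3 = 5. (Direct check: xy = 10307264 = 11^5 · (64).)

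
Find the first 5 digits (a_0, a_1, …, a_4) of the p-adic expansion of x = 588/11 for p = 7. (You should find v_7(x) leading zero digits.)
(a_0, …, a_4) = (0, 0, 3, 1, 3)

v_7(588/11) = 2, so a_0 = ... = a_1 = 0. Factor out: x = 7^2 · u with u = 12/11 a unit in ℤ_7. Expand u iteratively via a_{v+i} = u_i mod 7, u_{i+1} = (u_i − a_{v+i})/7:
  u_0 = 12/11;  a_2 = 3;  u_1 = (u_0 − 3)/7 = -3/11
  u_1 = -3/11;  a_3 = 1;  u_2 = (u_1 − 1)/7 = -2/11
  u_2 = -2/11;  a_4 = 3;  u_3 = (u_2 − 3)/7 = -5/11
Digits: (0, 0, 3, 1, 3).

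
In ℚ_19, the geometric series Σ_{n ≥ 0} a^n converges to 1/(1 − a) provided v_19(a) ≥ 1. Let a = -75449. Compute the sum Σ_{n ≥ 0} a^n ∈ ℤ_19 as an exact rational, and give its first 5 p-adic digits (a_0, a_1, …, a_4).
Σ a^n = 1/(1 − a) = 1/75450;  first 5 digits = (1, 0, 0, 8, 18)

v_19(a) = 3 ≥ 1, so the series converges in ℤ_19 to 1/(1 − a) = 1/(1 − (-75449)) = 1/75450. Expand this rational in ℤ_19: compute digits iteratively via d_i = x_i mod 19, x_{i+1} = (x_i − d_i)/19. The first 5 digits are (1, 0, 0, 8, 18).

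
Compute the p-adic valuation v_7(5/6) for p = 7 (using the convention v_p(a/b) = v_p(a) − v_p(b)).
v_7(5/6) = 0

Factor powers of 7 from the numerator and denominator of the reduced fraction: 5 = 7^0 · 5 and 6 = 7^0 · 6. Apply v_p(a/b) = v_p(a) − v_p(b): v_7(5/6) = 0 − 0 = 0.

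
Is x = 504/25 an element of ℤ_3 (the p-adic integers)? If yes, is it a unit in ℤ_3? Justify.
x ∈ ℤ_3 but not a unit; v_3(x) = 2 > 0

ℤ_3 = {x ∈ ℚ_3 : v_3(x) ≥ 0} and ℤ_3^× = {x ∈ ℤ_3 : v_3(x) = 0}. Here v_3(504/25) = v_3(num) − v_3(den) = 2; compare against these criteria.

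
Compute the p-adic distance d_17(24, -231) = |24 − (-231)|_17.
d_17(24, -231) = 1/17

Step 1 — x − y = 24 − (-231) = 255. Step 2 — v_17(255) = 1 (factor: 255 = (17^1 · 15); the sign does not affect v_p). Step 3 — |x − y|_17 = 17^{-1} = 1/17.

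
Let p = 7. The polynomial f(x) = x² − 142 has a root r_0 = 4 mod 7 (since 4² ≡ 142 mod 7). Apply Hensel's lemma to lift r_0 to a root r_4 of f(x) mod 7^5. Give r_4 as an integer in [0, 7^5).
r_4 = 11498 (mod 16807)

Hensel's recurrence: r_{i+1} = r_i − f(r_i)·(f′(r_i))^{-1} mod 7^{i+2}, with f′(x) = 2x. Iterate:
  r_0 = 4 (mod 7)
  r_1 = 32 (mod 49)
  r_2 = 179 (mod 343)
  r_3 = 1894 (mod 2401)
  r_4 = 11498 (mod 16807)
Final: r_4 = 11498, and one checks f(r_4) ≡ 0 mod 7^5.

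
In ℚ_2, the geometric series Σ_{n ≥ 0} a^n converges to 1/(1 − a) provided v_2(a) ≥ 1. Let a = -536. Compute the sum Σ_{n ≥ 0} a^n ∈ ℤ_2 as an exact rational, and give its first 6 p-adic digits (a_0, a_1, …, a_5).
Σ a^n = 1/(1 − a) = 1/537;  first 6 digits = (1, 0, 0, 1, 0, 1)

v_2(a) = 3 ≥ 1, so the series converges in ℤ_2 to 1/(1 − a) = 1/(1 − (-536)) = 1/537. Expand this rational in ℤ_2: compute digits iteratively via d_i = x_i mod 2, x_{i+1} = (x_i − d_i)/2. The first 6 digits are (1, 0, 0, 1, 0, 1).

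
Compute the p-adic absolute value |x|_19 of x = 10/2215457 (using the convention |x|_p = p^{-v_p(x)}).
|10/2215457|_19 = 130321

Step 1 — compute v_19(x) by factoring powers of 19 out of the numerator and denominator: v_19(10/2215457) = -4. Step 2 — apply |x|_p = p^{-v_p(x)} = 19^{4} = 130321.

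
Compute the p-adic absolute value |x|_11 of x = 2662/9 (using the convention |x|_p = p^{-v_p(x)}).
|2662/9|_11 = 1/1331

Step 1 — compute v_11(x) by factoring powers of 11 out of the numerator and denominator: v_11(2662/9) = 3. Step 2 — apply |x|_p = p^{-v_p(x)} = 11^{-3} = 1/1331.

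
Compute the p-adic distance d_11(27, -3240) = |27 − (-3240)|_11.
d_11(27, -3240) = 1/121

Step 1 — x − y = 27 − (-3240) = 3267. Step 2 — v_11(3267) = 2 (factor: 3267 = (11^2 · 27); the sign does not affect v_p). Step 3 — |x − y|_11 = 11^{-2} = 1/121.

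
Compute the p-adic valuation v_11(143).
v_11(143) = 1

v_11(n) is the largest exponent k such that 11^k divides n. Factor out: 143 = 11^1 · 13. (Sign doesn't affect v_p.) So v_11(143) = 1.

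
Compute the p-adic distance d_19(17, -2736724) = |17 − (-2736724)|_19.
d_19(17, -2736724) = 1/130321

Step 1 — x − y = 17 − (-2736724) = 2736741. Step 2 — v_19(2736741) = 4 (factor: 2736741 = (19^4 · 21); the sign does not affect v_p). Step 3 — |x − y|_19 = 19^{-4} = 1/130321.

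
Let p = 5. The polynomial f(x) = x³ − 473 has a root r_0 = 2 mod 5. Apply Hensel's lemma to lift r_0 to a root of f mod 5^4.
r_3 = 247 (mod 625)

Hensel: r_{i+1} = r_i − f(r_i)/f′(r_i) mod 5^{i+2}, where f′(x) = 3x². Iterate:
  r_0 = 2 (mod 5)
  r_1 = 22 (mod 25)
  r_2 = 122 (mod 125)
  r_3 = 247 (mod 625)
Final: r = 247 with f(r) ≡ 0 mod 5^4.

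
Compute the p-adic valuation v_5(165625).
v_5(165625) = 5

v_5(n) is the largest exponent k such that 5^k divides n. Factor out: 165625 = 5^5 · 53. (Sign doesn't affect v_p.) So v_5(165625) = 5.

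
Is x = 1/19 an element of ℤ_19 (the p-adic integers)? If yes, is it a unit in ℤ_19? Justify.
x ∉ ℤ_19 (v_19(x) = -1 < 0)

ℤ_19 = {x ∈ ℚ_19 : v_19(x) ≥ 0} and ℤ_19^× = {x ∈ ℤ_19 : v_19(x) = 0}. Here v_19(1/19) = v_19(num) − v_19(den) = -1; compare against these criteria.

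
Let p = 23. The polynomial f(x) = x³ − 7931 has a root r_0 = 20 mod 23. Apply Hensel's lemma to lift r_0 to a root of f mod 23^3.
r_2 = 7541 (mod 12167)

Hensel: r_{i+1} = r_i − f(r_i)/f′(r_i) mod 23^{i+2}, where f′(x) = 3x². Iterate:
  r_0 = 20 (mod 23)
  r_1 = 135 (mod 529)
  r_2 = 7541 (mod 12167)
Final: r = 7541 with f(r) ≡ 0 mod 23^3.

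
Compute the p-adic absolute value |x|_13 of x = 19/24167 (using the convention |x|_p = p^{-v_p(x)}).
|19/24167|_13 = 2197

Step 1 — compute v_13(x) by factoring powers of 13 out of the numerator and denominator: v_13(19/24167) = -3. Step 2 — apply |x|_p = p^{-v_p(x)} = 13^{3} = 2197.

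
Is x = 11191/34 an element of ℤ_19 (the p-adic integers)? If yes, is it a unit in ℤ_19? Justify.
x ∈ ℤ_19 but not a unit; v_19(x) = 2 > 0

ℤ_19 = {x ∈ ℚ_19 : v_19(x) ≥ 0} and ℤ_19^× = {x ∈ ℤ_19 : v_19(x) = 0}. Here v_19(11191/34) = v_19(num) − v_19(den) = 2; compare against these criteria.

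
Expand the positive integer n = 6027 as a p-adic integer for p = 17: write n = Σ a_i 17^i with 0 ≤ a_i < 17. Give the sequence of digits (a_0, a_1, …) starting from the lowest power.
(a_0, a_1, …) = (9, 14, 3, 1)

Repeated division by 17 gives the digits low-to-high: 6027 = 9 + 14·17^1 + 3·17^2 + 1·17^3. Digit sequence: (9, 14, 3, 1).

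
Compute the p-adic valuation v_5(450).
v_5(450) = 2

v_5(n) is the largest exponent k such that 5^k divides n. Factor out: 450 = 5^2 · 18. (Sign doesn't affect v_p.) So v_5(450) = 2.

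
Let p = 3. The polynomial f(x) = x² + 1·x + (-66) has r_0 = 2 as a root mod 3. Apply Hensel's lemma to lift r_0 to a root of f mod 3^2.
r_1 = 5 (mod 9)

Hensel: r_{i+1} = r_i − f(r_i)·(f′(r_i))^{-1} mod 3^{i+2}, f′(x) = 2x + 1. Iterate:
  r_0 = 2 (mod 3)
  r_1 = 5 (mod 9)
Final: r = 5 satisfies f(r) ≡ 0 mod 3^2.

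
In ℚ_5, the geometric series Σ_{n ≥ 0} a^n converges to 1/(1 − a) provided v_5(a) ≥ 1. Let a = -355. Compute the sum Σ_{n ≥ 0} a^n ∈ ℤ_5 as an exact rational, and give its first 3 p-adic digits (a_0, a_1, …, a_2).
Σ a^n = 1/(1 − a) = 1/356;  first 3 digits = (1, 4, 1)

v_5(a) = 1 ≥ 1, so the series converges in ℤ_5 to 1/(1 − a) = 1/(1 − (-355)) = 1/356. Expand this rational in ℤ_5: compute digits iteratively via d_i = x_i mod 5, x_{i+1} = (x_i − d_i)/5. The first 3 digits are (1, 4, 1).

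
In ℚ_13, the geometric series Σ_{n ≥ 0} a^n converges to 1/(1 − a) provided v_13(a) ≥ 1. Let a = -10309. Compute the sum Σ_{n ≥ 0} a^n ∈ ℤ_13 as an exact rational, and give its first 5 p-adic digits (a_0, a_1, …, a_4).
Σ a^n = 1/(1 − a) = 1/10310;  first 5 digits = (1, 0, 4, 8, 2)

v_13(a) = 2 ≥ 1, so the series converges in ℤ_13 to 1/(1 − a) = 1/(1 − (-10309)) = 1/10310. Expand this rational in ℤ_13: compute digits iteratively via d_i = x_i mod 13, x_{i+1} = (x_i − d_i)/13. The first 5 digits are (1, 0, 4, 8, 2).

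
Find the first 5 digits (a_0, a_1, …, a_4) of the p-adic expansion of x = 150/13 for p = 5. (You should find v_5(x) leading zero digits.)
(a_0, …, a_4) = (0, 0, 2, 2, 3)

v_5(150/13) = 2, so a_0 = ... = a_1 = 0. Factor out: x = 5^2 · u with u = 6/13 a unit in ℤ_5. Expand u iteratively via a_{v+i} = u_i mod 5, u_{i+1} = (u_i − a_{v+i})/5:
  u_0 = 6/13;  a_2 = 2;  u_1 = (u_0 − 2)/5 = -4/13
  u_1 = -4/13;  a_3 = 2;  u_2 = (u_1 − 2)/5 = -6/13
  u_2 = -6/13;  a_4 = 3;  u_3 = (u_2 − 3)/5 = -9/13
Digits: (0, 0, 2, 2, 3).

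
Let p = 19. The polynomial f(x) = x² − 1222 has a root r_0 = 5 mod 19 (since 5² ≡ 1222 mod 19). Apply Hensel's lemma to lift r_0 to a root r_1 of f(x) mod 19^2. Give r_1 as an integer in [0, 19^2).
r_1 = 233 (mod 361)

Hensel's recurrence: r_{i+1} = r_i − f(r_i)·(f′(r_i))^{-1} mod 19^{i+2}, with f′(x) = 2x. Iterate:
  r_0 = 5 (mod 19)
  r_1 = 233 (mod 361)
Final: r_1 = 233, and one checks f(r_1) ≡ 0 mod 19^2.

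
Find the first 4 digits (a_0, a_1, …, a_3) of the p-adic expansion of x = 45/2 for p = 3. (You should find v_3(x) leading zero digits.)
(a_0, …, a_3) = (0, 0, 1, 2)

v_3(45/2) = 2, so a_0 = ... = a_1 = 0. Factor out: x = 3^2 · u with u = 5/2 a unit in ℤ_3. Expand u iteratively via a_{v+i} = u_i mod 3, u_{i+1} = (u_i − a_{v+i})/3:
  u_0 = 5/2;  a_2 = 1;  u_1 = (u_0 − 1)/3 = 1/2
  u_1 = 1/2;  a_3 = 2;  u_2 = (u_1 − 2)/3 = -1/2
Digits: (0, 0, 1, 2).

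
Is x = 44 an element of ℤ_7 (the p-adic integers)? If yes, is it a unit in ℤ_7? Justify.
x ∈ ℤ_7^× (unit); v_7(x) = 0

ℤ_7 = {x ∈ ℚ_7 : v_7(x) ≥ 0} and ℤ_7^× = {x ∈ ℤ_7 : v_7(x) = 0}. Here v_7(44) = v_7(num) − v_7(den) = 0; compare against these criteria.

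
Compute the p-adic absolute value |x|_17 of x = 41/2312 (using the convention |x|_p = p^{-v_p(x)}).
|41/2312|_17 = 289

Step 1 — compute v_17(x) by factoring powers of 17 out of the numerator and denominator: v_17(41/2312) = -2. Step 2 — apply |x|_p = p^{-v_p(x)} = 17^{2} = 289.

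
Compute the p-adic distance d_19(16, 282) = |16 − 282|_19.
d_19(16, 282) = 1/19

Step 1 — x − y = 16 − 282 = -266. Step 2 — v_19(-266) = 1 (factor: -266 = −(19^1 · 14); the sign does not affect v_p). Step 3 — |x − y|_19 = 19^{-1} = 1/19.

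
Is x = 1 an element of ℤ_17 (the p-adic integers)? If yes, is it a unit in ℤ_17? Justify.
x ∈ ℤ_17^× (unit); v_17(x) = 0

ℤ_17 = {x ∈ ℚ_17 : v_17(x) ≥ 0} and ℤ_17^× = {x ∈ ℤ_17 : v_17(x) = 0}. Here v_17(1) = v_17(num) − v_17(den) = 0; compare against these criteria.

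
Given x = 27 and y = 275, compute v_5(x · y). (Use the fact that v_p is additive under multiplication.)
v_5(7425) = 2

v_p(x) = 0 (factor: 27 = 5^0 · 27); v_p(y) = 2 (factor: 275 = 5^2 · 11). Additivity: v_p(xy) = v_p(x) + v_p(y) = 0 + 2 = 2. (Direct check: xy = 7425 = 5^2 · (297).)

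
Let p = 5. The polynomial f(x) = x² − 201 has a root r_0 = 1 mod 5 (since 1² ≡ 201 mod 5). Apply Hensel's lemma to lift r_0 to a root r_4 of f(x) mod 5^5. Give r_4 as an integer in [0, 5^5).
r_4 = 1351 (mod 3125)

Hensel's recurrence: r_{i+1} = r_i − f(r_i)·(f′(r_i))^{-1} mod 5^{i+2}, with f′(x) = 2x. Iterate:
  r_0 = 1 (mod 5)
  r_1 = 1 (mod 25)
  r_2 = 101 (mod 125)
  r_3 = 101 (mod 625)
  r_4 = 1351 (mod 3125)
Final: r_4 = 1351, and one checks f(r_4) ≡ 0 mod 5^5.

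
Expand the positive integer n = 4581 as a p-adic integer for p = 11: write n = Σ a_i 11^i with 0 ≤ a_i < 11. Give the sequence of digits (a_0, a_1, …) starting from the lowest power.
(a_0, a_1, …) = (5, 9, 4, 3)

Repeated division by 11 gives the digits low-to-high: 4581 = 5 + 9·11^1 + 4·11^2 + 3·11^3. Digit sequence: (5, 9, 4, 3).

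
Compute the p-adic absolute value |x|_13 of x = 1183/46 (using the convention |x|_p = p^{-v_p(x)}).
|1183/46|_13 = 1/169

Step 1 — compute v_13(x) by factoring powers of 13 out of the numerator and denominator: v_13(1183/46) = 2. Step 2 — apply |x|_p = p^{-v_p(x)} = 13^{-2} = 1/169.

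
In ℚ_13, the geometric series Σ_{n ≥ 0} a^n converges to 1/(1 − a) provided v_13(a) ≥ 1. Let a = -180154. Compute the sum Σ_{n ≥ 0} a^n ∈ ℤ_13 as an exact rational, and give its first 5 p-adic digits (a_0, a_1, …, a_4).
Σ a^n = 1/(1 − a) = 1/180155;  first 5 digits = (1, 0, 0, 9, 6)

v_13(a) = 3 ≥ 1, so the series converges in ℤ_13 to 1/(1 − a) = 1/(1 − (-180154)) = 1/180155. Expand this rational in ℤ_13: compute digits iteratively via d_i = x_i mod 13, x_{i+1} = (x_i − d_i)/13. The first 5 digits are (1, 0, 0, 9, 6).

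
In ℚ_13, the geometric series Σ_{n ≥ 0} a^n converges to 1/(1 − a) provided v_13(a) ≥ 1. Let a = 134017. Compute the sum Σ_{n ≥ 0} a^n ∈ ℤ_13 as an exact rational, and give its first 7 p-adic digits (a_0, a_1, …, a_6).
Σ a^n = 1/(1 − a) = -1/134016;  first 7 digits = (1, 0, 0, 9, 4, 0, 3)

v_13(a) = 3 ≥ 1, so the series converges in ℤ_13 to 1/(1 − a) = 1/(1 − 134017) = -1/134016. Expand this rational in ℤ_13: compute digits iteratively via d_i = x_i mod 13, x_{i+1} = (x_i − d_i)/13. The first 7 digits are (1, 0, 0, 9, 4, 0, 3).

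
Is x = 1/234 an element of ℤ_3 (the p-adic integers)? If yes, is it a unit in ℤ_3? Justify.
x ∉ ℤ_3 (v_3(x) = -2 < 0)

ℤ_3 = {x ∈ ℚ_3 : v_3(x) ≥ 0} and ℤ_3^× = {x ∈ ℤ_3 : v_3(x) = 0}. Here v_3(1/234) = v_3(num) − v_3(den) = -2; compare against these criteria.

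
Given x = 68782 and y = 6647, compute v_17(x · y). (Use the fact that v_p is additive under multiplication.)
v_17(457193954) = 5

v_p(x) = 3 (factor: 68782 = 17^3 · 14); v_p(y) = 2 (factor: 6647 = 17^2 · 23). Additivity: v_p(xy) = v_p(x) + v_p(y) = 3 + 2 = 5. (Direct check: xy = 457193954 = 17^5 · (322).)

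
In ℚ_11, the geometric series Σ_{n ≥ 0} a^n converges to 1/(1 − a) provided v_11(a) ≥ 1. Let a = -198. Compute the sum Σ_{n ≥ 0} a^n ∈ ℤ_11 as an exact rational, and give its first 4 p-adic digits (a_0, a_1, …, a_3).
Σ a^n = 1/(1 − a) = 1/199;  first 4 digits = (1, 4, 3, 5)

v_11(a) = 1 ≥ 1, so the series converges in ℤ_11 to 1/(1 − a) = 1/(1 − (-198)) = 1/199. Expand this rational in ℤ_11: compute digits iteratively via d_i = x_i mod 11, x_{i+1} = (x_i − d_i)/11. The first 4 digits are (1, 4, 3, 5).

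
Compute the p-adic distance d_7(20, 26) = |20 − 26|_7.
d_7(20, 26) = 1

Step 1 — x − y = 20 − 26 = -6. Step 2 — v_7(-6) = 0 (factor: -6 = −(7^0 · 6); the sign does not affect v_p). Step 3 — |x − y|_7 = 7^{0} = 1.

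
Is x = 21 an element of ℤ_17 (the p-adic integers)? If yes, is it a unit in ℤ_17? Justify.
x ∈ ℤ_17^× (unit); v_17(x) = 0

ℤ_17 = {x ∈ ℚ_17 : v_17(x) ≥ 0} and ℤ_17^× = {x ∈ ℤ_17 : v_17(x) = 0}. Here v_17(21) = v_17(num) − v_17(den) = 0; compare against these criteria.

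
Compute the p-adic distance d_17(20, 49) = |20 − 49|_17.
d_17(20, 49) = 1

Step 1 — x − y = 20 − 49 = -29. Step 2 — v_17(-29) = 0 (factor: -29 = −(17^0 · 29); the sign does not affect v_p). Step 3 — |x − y|_17 = 17^{0} = 1.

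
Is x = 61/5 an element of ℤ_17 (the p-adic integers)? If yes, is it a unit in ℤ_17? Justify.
x ∈ ℤ_17^× (unit); v_17(x) = 0

ℤ_17 = {x ∈ ℚ_17 : v_17(x) ≥ 0} and ℤ_17^× = {x ∈ ℤ_17 : v_17(x) = 0}. Here v_17(61/5) = v_17(num) − v_17(den) = 0; compare against these criteria.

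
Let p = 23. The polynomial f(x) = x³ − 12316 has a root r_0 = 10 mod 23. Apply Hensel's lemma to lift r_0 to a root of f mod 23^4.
r_3 = 99669 (mod 279841)

Hensel: r_{i+1} = r_i − f(r_i)/f′(r_i) mod 23^{i+2}, where f′(x) = 3x². Iterate:
  r_0 = 10 (mod 23)
  r_1 = 217 (mod 529)
  r_2 = 2333 (mod 12167)
  r_3 = 99669 (mod 279841)
Final: r = 99669 with f(r) ≡ 0 mod 23^4.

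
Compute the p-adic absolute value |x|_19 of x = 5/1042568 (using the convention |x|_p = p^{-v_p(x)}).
|5/1042568|_19 = 130321

Step 1 — compute v_19(x) by factoring powers of 19 out of the numerator and denominator: v_19(5/1042568) = -4. Step 2 — apply |x|_p = p^{-v_p(x)} = 19^{4} = 130321.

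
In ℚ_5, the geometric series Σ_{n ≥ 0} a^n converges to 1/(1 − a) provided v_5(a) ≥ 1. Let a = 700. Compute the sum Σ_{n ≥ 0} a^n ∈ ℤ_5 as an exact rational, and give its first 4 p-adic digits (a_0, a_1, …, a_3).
Σ a^n = 1/(1 − a) = -1/699;  first 4 digits = (1, 0, 3, 0)

v_5(a) = 2 ≥ 1, so the series converges in ℤ_5 to 1/(1 − a) = 1/(1 − 700) = -1/699. Expand this rational in ℤ_5: compute digits iteratively via d_i = x_i mod 5, x_{i+1} = (x_i − d_i)/5. The first 4 digits are (1, 0, 3, 0).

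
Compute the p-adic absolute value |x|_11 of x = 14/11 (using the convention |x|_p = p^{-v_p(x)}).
|14/11|_11 = 11

Step 1 — compute v_11(x) by factoring powers of 11 out of the numerator and denominator: v_11(14/11) = -1. Step 2 — apply |x|_p = p^{-v_p(x)} = 11^{1} = 11.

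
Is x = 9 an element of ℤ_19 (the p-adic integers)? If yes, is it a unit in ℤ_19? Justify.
x ∈ ℤ_19^× (unit); v_19(x) = 0

ℤ_19 = {x ∈ ℚ_19 : v_19(x) ≥ 0} and ℤ_19^× = {x ∈ ℤ_19 : v_19(x) = 0}. Here v_19(9) = v_19(num) − v_19(den) = 0; compare against these criteria.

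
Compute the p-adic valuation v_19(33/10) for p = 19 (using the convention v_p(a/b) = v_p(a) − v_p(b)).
v_19(33/10) = 0

Factor powers of 19 from the numerator and denominator of the reduced fraction: 33 = 19^0 · 33 and 10 = 19^0 · 10. Apply v_p(a/b) = v_p(a) − v_p(b): v_19(33/10) = 0 − 0 = 0.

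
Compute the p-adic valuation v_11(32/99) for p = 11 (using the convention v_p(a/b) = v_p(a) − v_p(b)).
v_11(32/99) = -1

Factor powers of 11 from the numerator and denominator of the reduced fraction: 32 = 11^0 · 32 and 99 = 11^1 · 9. Apply v_p(a/b) = v_p(a) − v_p(b): v_11(32/99) = 0 − 1 = -1.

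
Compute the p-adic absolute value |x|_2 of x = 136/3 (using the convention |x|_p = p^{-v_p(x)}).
|136/3|_2 = 1/8

Step 1 — compute v_2(x) by factoring powers of 2 out of the numerator and denominator: v_2(136/3) = 3. Step 2 — apply |x|_p = p^{-v_p(x)} = 2^{-3} = 1/8.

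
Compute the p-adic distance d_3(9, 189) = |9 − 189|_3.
d_3(9, 189) = 1/9

Step 1 — x − y = 9 − 189 = -180. Step 2 — v_3(-180) = 2 (factor: -180 = −(3^2 · 20); the sign does not affect v_p). Step 3 — |x − y|_3 = 3^{-2} = 1/9.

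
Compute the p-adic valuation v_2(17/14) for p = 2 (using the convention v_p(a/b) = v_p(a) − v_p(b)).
v_2(17/14) = -1

Factor powers of 2 from the numerator and denominator of the reduced fraction: 17 = 2^0 · 17 and 14 = 2^1 · 7. Apply v_p(a/b) = v_p(a) − v_p(b): v_2(17/14) = 0 − 1 = -1.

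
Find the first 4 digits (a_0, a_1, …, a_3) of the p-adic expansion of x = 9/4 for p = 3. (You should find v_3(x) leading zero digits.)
(a_0, …, a_3) = (0, 0, 1, 2)

v_3(9/4) = 2, so a_0 = ... = a_1 = 0. Factor out: x = 3^2 · u with u = 1/4 a unit in ℤ_3. Expand u iteratively via a_{v+i} = u_i mod 3, u_{i+1} = (u_i − a_{v+i})/3:
  u_0 = 1/4;  a_2 = 1;  u_1 = (u_0 − 1)/3 = -1/4
  u_1 = -1/4;  a_3 = 2;  u_2 = (u_1 − 2)/3 = -3/4
Digits: (0, 0, 1, 2).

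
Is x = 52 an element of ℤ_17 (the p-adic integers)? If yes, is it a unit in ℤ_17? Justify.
x ∈ ℤ_17^× (unit); v_17(x) = 0

ℤ_17 = {x ∈ ℚ_17 : v_17(x) ≥ 0} and ℤ_17^× = {x ∈ ℤ_17 : v_17(x) = 0}. Here v_17(52) = v_17(num) − v_17(den) = 0; compare against these criteria.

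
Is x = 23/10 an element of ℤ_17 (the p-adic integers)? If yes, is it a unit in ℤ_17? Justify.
x ∈ ℤ_17^× (unit); v_17(x) = 0

ℤ_17 = {x ∈ ℚ_17 : v_17(x) ≥ 0} and ℤ_17^× = {x ∈ ℤ_17 : v_17(x) = 0}. Here v_17(23/10) = v_17(num) − v_17(den) = 0; compare against these criteria.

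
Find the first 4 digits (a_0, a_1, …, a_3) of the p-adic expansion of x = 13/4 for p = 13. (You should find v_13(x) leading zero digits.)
(a_0, …, a_3) = (0, 10, 9, 9)

v_13(13/4) = 1, so a_0 = ... = a_0 = 0. Factor out: x = 13^1 · u with u = 1/4 a unit in ℤ_13. Expand u iteratively via a_{v+i} = u_i mod 13, u_{i+1} = (u_i − a_{v+i})/13:
  u_0 = 1/4;  a_1 = 10;  u_1 = (u_0 − 10)/13 = -3/4
  u_1 = -3/4;  a_2 = 9;  u_2 = (u_1 − 9)/13 = -3/4
  u_2 = -3/4;  a_3 = 9;  u_3 = (u_2 − 9)/13 = -3/4
Digits: (0, 10, 9, 9).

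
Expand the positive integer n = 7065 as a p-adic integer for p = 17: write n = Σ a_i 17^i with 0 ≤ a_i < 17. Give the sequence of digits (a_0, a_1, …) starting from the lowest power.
(a_0, a_1, …) = (10, 7, 7, 1)

Repeated division by 17 gives the digits low-to-high: 7065 = 10 + 7·17^1 + 7·17^2 + 1·17^3. Digit sequence: (10, 7, 7, 1).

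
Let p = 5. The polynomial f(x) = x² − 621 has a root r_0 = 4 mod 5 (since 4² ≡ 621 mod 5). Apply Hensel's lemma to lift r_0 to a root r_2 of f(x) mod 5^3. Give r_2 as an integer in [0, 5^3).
r_2 = 114 (mod 125)

Hensel's recurrence: r_{i+1} = r_i − f(r_i)·(f′(r_i))^{-1} mod 5^{i+2}, with f′(x) = 2x. Iterate:
  r_0 = 4 (mod 5)
  r_1 = 14 (mod 25)
  r_2 = 114 (mod 125)
Final: r_2 = 114, and one checks f(r_2) ≡ 0 mod 5^3.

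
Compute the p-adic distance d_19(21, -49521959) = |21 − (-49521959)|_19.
d_19(21, -49521959) = 1/2476099

Step 1 — x − y = 21 − (-49521959) = 49521980. Step 2 — v_19(49521980) = 5 (factor: 49521980 = (19^5 · 20); the sign does not affect v_p). Step 3 — |x − y|_19 = 19^{-5} = 1/2476099.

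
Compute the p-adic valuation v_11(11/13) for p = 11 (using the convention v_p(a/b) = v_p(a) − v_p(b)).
v_11(11/13) = 1

Factor powers of 11 from the numerator and denominator of the reduced fraction: 11 = 11^1 · 1 and 13 = 11^0 · 13. Apply v_p(a/b) = v_p(a) − v_p(b): v_11(11/13) = 1 − 0 = 1.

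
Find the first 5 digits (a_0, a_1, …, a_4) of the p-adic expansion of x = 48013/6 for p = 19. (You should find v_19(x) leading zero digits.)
(a_0, …, a_4) = (0, 0, 0, 17, 15)

v_19(48013/6) = 3, so a_0 = ... = a_2 = 0. Factor out: x = 19^3 · u with u = 7/6 a unit in ℤ_19. Expand u iteratively via a_{v+i} = u_i mod 19, u_{i+1} = (u_i − a_{v+i})/19:
  u_0 = 7/6;  a_3 = 17;  u_1 = (u_0 − 17)/19 = -5/6
  u_1 = -5/6;  a_4 = 15;  u_2 = (u_1 − 15)/19 = -5/6
Digits: (0, 0, 0, 17, 15).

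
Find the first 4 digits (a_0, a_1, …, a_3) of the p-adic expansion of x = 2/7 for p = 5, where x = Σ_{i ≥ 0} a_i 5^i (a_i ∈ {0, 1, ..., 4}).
(a_0, …, a_3) = (1, 2, 1, 4)

v_5(2/7) = 0 (numerator and denominator both coprime to 5), so x ∈ ℤ_5^×. Compute digits iteratively via a_i = x_i mod 5, x_{i+1} = (x_i − a_i)/5, with x_0 = x:
  x_0 = 2/7;  a_0 = 1;  x_1 = (x_0 − 1)/5 = -1/7
  x_1 = -1/7;  a_1 = 2;  x_2 = (x_1 − 2)/5 = -3/7
  x_2 = -3/7;  a_2 = 1;  x_3 = (x_2 − 1)/5 = -2/7
  x_3 = -2/7;  a_3 = 4;  x_4 = (x_3 − 4)/5 = -6/7
Digits: (1, 2, 1, 4).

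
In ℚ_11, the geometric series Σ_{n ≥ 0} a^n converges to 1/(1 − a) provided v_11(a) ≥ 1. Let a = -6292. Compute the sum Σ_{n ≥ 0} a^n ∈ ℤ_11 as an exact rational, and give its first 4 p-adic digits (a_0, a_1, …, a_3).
Σ a^n = 1/(1 − a) = 1/6293;  first 4 digits = (1, 0, 3, 6)

v_11(a) = 2 ≥ 1, so the series converges in ℤ_11 to 1/(1 − a) = 1/(1 − (-6292)) = 1/6293. Expand this rational in ℤ_11: compute digits iteratively via d_i = x_i mod 11, x_{i+1} = (x_i − d_i)/11. The first 4 digits are (1, 0, 3, 6).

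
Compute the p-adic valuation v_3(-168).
v_3(-168) = 1

v_3(n) is the largest exponent k such that 3^k divides n. Factor out: -168 = -3^1 · 56. (Sign doesn't affect v_p.) So v_3(-168) = 1.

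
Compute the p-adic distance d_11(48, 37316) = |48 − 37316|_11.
d_11(48, 37316) = 1/1331

Step 1 — x − y = 48 − 37316 = -37268. Step 2 — v_11(-37268) = 3 (factor: -37268 = −(11^3 · 28); the sign does not affect v_p). Step 3 — |x − y|_11 = 11^{-3} = 1/1331.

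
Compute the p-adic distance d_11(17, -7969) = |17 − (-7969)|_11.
d_11(17, -7969) = 1/1331

Step 1 — x − y = 17 − (-7969) = 7986. Step 2 — v_11(7986) = 3 (factor: 7986 = (11^3 · 6); the sign does not affect v_p). Step 3 — |x − y|_11 = 11^{-3} = 1/1331.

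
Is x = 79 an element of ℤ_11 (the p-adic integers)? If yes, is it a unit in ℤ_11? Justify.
x ∈ ℤ_11^× (unit); v_11(x) = 0

ℤ_11 = {x ∈ ℚ_11 : v_11(x) ≥ 0} and ℤ_11^× = {x ∈ ℤ_11 : v_11(x) = 0}. Here v_11(79) = v_11(num) − v_11(den) = 0; compare against these criteria.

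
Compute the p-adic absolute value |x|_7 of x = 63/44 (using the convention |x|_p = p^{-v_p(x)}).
|63/44|_7 = 1/7

Step 1 — compute v_7(x) by factoring powers of 7 out of the numerator and denominator: v_7(63/44) = 1. Step 2 — apply |x|_p = p^{-v_p(x)} = 7^{-1} = 1/7.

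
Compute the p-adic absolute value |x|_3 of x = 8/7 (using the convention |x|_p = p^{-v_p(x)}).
|8/7|_3 = 1

Step 1 — compute v_3(x) by factoring powers of 3 out of the numerator and denominator: v_3(8/7) = 0. Step 2 — apply |x|_p = p^{-v_p(x)} = 3^{0} = 1.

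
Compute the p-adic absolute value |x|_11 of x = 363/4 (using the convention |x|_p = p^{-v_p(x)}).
|363/4|_11 = 1/121

Step 1 — compute v_11(x) by factoring powers of 11 out of the numerator and denominator: v_11(363/4) = 2. Step 2 — apply |x|_p = p^{-v_p(x)} = 11^{-2} = 1/121.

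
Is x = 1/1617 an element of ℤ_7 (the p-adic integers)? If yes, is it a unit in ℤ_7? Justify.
x ∉ ℤ_7 (v_7(x) = -2 < 0)

ℤ_7 = {x ∈ ℚ_7 : v_7(x) ≥ 0} and ℤ_7^× = {x ∈ ℤ_7 : v_7(x) = 0}. Here v_7(1/1617) = v_7(num) − v_7(den) = -2; compare against these criteria.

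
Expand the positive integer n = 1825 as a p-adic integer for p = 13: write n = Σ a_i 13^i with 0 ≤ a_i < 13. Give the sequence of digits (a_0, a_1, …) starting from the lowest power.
(a_0, a_1, …) = (5, 10, 10)

Repeated division by 13 gives the digits low-to-high: 1825 = 5 + 10·13^1 + 10·13^2. Digit sequence: (5, 10, 10).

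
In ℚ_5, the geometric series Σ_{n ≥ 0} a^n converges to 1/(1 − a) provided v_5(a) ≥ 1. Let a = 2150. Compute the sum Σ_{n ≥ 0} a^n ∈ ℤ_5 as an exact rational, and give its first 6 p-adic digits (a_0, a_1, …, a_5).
Σ a^n = 1/(1 − a) = -1/2149;  first 6 digits = (1, 0, 1, 2, 4, 4)

v_5(a) = 2 ≥ 1, so the series converges in ℤ_5 to 1/(1 − a) = 1/(1 − 2150) = -1/2149. Expand this rational in ℤ_5: compute digits iteratively via d_i = x_i mod 5, x_{i+1} = (x_i − d_i)/5. The first 6 digits are (1, 0, 1, 2, 4, 4).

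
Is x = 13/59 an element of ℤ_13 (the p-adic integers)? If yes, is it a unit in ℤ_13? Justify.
x ∈ ℤ_13 but not a unit; v_13(x) = 1 > 0

ℤ_13 = {x ∈ ℚ_13 : v_13(x) ≥ 0} and ℤ_13^× = {x ∈ ℤ_13 : v_13(x) = 0}. Here v_13(13/59) = v_13(num) − v_13(den) = 1; compare against these criteria.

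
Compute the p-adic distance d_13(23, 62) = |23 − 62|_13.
d_13(23, 62) = 1/13

Step 1 — x − y = 23 − 62 = -39. Step 2 — v_13(-39) = 1 (factor: -39 = −(13^1 · 3); the sign does not affect v_p). Step 3 — |x − y|_13 = 13^{-1} = 1/13.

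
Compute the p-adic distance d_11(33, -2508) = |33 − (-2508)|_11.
d_11(33, -2508) = 1/121

Step 1 — x − y = 33 − (-2508) = 2541. Step 2 — v_11(2541) = 2 (factor: 2541 = (11^2 · 21); the sign does not affect v_p). Step 3 — |x − y|_11 = 11^{-2} = 1/121.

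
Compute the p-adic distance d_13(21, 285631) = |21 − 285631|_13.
d_13(21, 285631) = 1/28561

Step 1 — x − y = 21 − 285631 = -285610. Step 2 — v_13(-285610) = 4 (factor: -285610 = −(13^4 · 10); the sign does not affect v_p). Step 3 — |x − y|_13 = 13^{-4} = 1/28561.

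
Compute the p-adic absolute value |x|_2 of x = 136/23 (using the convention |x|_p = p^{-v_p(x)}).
|136/23|_2 = 1/8

Step 1 — compute v_2(x) by factoring powers of 2 out of the numerator and denominator: v_2(136/23) = 3. Step 2 — apply |x|_p = p^{-v_p(x)} = 2^{-3} = 1/8.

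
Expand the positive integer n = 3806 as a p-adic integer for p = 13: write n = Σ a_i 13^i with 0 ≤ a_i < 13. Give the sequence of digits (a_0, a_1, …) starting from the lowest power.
(a_0, a_1, …) = (10, 6, 9, 1)

Repeated division by 13 gives the digits low-to-high: 3806 = 10 + 6·13^1 + 9·13^2 + 1·13^3. Digit sequence: (10, 6, 9, 1).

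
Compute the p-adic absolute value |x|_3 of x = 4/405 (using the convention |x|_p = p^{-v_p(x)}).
|4/405|_3 = 81

Step 1 — compute v_3(x) by factoring powers of 3 out of the numerator and denominator: v_3(4/405) = -4. Step 2 — apply |x|_p = p^{-v_p(x)} = 3^{4} = 81.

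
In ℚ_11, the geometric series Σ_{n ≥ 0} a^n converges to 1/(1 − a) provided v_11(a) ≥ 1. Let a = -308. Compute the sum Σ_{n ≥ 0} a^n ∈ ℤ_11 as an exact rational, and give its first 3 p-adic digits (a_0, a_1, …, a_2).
Σ a^n = 1/(1 − a) = 1/309;  first 3 digits = (1, 5, 0)

v_11(a) = 1 ≥ 1, so the series converges in ℤ_11 to 1/(1 − a) = 1/(1 − (-308)) = 1/309. Expand this rational in ℤ_11: compute digits iteratively via d_i = x_i mod 11, x_{i+1} = (x_i − d_i)/11. The first 3 digits are (1, 5, 0).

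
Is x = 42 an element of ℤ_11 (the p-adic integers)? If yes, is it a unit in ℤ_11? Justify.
x ∈ ℤ_11^× (unit); v_11(x) = 0

ℤ_11 = {x ∈ ℚ_11 : v_11(x) ≥ 0} and ℤ_11^× = {x ∈ ℤ_11 : v_11(x) = 0}. Here v_11(42) = v_11(num) − v_11(den) = 0; compare against these criteria.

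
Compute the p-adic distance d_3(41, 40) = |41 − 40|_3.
d_3(41, 40) = 1

Step 1 — x − y = 41 − 40 = 1. Step 2 — v_3(1) = 0 (factor: 1 = (3^0 · 1); the sign does not affect v_p). Step 3 — |x − y|_3 = 3^{0} = 1.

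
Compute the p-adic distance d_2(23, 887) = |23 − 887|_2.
d_2(23, 887) = 1/32

Step 1 — x − y = 23 − 887 = -864. Step 2 — v_2(-864) = 5 (factor: -864 = −(2^5 · 27); the sign does not affect v_p). Step 3 — |x − y|_2 = 2^{-5} = 1/32.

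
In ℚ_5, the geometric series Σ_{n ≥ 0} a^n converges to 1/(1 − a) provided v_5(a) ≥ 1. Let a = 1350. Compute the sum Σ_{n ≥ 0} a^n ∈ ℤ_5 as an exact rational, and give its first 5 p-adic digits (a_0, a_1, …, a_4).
Σ a^n = 1/(1 − a) = -1/1349;  first 5 digits = (1, 0, 4, 0, 3)

v_5(a) = 2 ≥ 1, so the series converges in ℤ_5 to 1/(1 − a) = 1/(1 − 1350) = -1/1349. Expand this rational in ℤ_5: compute digits iteratively via d_i = x_i mod 5, x_{i+1} = (x_i − d_i)/5. The first 5 digits are (1, 0, 4, 0, 3).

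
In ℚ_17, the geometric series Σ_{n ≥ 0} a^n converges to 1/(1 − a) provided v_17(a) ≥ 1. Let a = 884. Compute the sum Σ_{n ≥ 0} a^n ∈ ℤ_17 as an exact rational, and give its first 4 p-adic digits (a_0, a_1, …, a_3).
Σ a^n = 1/(1 − a) = -1/883;  first 4 digits = (1, 1, 4, 7)

v_17(a) = 1 ≥ 1, so the series converges in ℤ_17 to 1/(1 − a) = 1/(1 − 884) = -1/883. Expand this rational in ℤ_17: compute digits iteratively via d_i = x_i mod 17, x_{i+1} = (x_i − d_i)/17. The first 4 digits are (1, 1, 4, 7).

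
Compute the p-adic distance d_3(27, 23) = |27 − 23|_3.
d_3(27, 23) = 1

Step 1 — x − y = 27 − 23 = 4. Step 2 — v_3(4) = 0 (factor: 4 = (3^0 · 4); the sign does not affect v_p). Step 3 — |x − y|_3 = 3^{0} = 1.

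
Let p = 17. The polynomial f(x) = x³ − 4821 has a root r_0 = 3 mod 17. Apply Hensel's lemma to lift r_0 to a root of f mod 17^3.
r_2 = 1176 (mod 4913)

Hensel: r_{i+1} = r_i − f(r_i)/f′(r_i) mod 17^{i+2}, where f′(x) = 3x². Iterate:
  r_0 = 3 (mod 17)
  r_1 = 20 (mod 289)
  r_2 = 1176 (mod 4913)
Final: r = 1176 with f(r) ≡ 0 mod 17^3.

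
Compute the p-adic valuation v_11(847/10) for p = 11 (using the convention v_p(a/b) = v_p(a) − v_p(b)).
v_11(847/10) = 2

Factor powers of 11 from the numerator and denominator of the reduced fraction: 847 = 11^2 · 7 and 10 = 11^0 · 10. Apply v_p(a/b) = v_p(a) − v_p(b): v_11(847/10) = 2 − 0 = 2.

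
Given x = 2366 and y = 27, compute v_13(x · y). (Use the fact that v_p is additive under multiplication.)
v_13(63882) = 2

v_p(x) = 2 (factor: 2366 = 13^2 · 14); v_p(y) = 0 (factor: 27 = 13^0 · 27). Additivity: v_p(xy) = v_p(x) + v_p(y) = 2 + 0 = 2. (Direct check: xy = 63882 = 13^2 · (378).)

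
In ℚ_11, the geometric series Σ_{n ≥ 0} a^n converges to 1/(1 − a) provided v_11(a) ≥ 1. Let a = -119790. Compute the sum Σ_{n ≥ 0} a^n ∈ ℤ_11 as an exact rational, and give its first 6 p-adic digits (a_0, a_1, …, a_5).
Σ a^n = 1/(1 − a) = 1/119791;  first 6 digits = (1, 0, 0, 9, 2, 10)

v_11(a) = 3 ≥ 1, so the series converges in ℤ_11 to 1/(1 − a) = 1/(1 − (-119790)) = 1/119791. Expand this rational in ℤ_11: compute digits iteratively via d_i = x_i mod 11, x_{i+1} = (x_i − d_i)/11. The first 6 digits are (1, 0, 0, 9, 2, 10).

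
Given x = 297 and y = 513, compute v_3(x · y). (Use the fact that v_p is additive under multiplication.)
v_3(152361) = 6

v_p(x) = 3 (factor: 297 = 3^3 · 11); v_p(y) = 3 (factor: 513 = 3^3 · 19). Additivity: v_p(xy) = v_p(x) + v_p(y) = 3 + 3 = 6. (Direct check: xy = 152361 = 3^6 · (209).)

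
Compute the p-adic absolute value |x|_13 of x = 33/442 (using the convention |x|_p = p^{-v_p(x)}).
|33/442|_13 = 13

Step 1 — compute v_13(x) by factoring powers of 13 out of the numerator and denominator: v_13(33/442) = -1. Step 2 — apply |x|_p = p^{-v_p(x)} = 13^{1} = 13.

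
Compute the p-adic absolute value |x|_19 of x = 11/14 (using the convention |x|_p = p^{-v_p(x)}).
|11/14|_19 = 1

Step 1 — compute v_19(x) by factoring powers of 19 out of the numerator and denominator: v_19(11/14) = 0. Step 2 — apply |x|_p = p^{-v_p(x)} = 19^{0} = 1.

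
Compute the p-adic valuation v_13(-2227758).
v_13(-2227758) = 5

v_13(n) is the largest exponent k such that 13^k divides n. Factor out: -2227758 = -13^5 · 6. (Sign doesn't affect v_p.) So v_13(-2227758) = 5.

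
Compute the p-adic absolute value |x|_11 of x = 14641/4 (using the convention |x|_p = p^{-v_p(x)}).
|14641/4|_11 = 1/14641

Step 1 — compute v_11(x) by factoring powers of 11 out of the numerator and denominator: v_11(14641/4) = 4. Step 2 — apply |x|_p = p^{-v_p(x)} = 11^{-4} = 1/14641.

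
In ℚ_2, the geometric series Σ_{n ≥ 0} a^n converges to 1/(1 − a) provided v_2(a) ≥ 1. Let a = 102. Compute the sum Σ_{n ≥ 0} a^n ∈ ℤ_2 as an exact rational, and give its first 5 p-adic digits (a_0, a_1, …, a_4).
Σ a^n = 1/(1 − a) = -1/101;  first 5 digits = (1, 1, 0, 0, 1)

v_2(a) = 1 ≥ 1, so the series converges in ℤ_2 to 1/(1 − a) = 1/(1 − 102) = -1/101. Expand this rational in ℤ_2: compute digits iteratively via d_i = x_i mod 2, x_{i+1} = (x_i − d_i)/2. The first 5 digits are (1, 1, 0, 0, 1).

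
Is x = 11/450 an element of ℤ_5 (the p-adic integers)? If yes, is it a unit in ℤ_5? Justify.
x ∉ ℤ_5 (v_5(x) = -2 < 0)

ℤ_5 = {x ∈ ℚ_5 : v_5(x) ≥ 0} and ℤ_5^× = {x ∈ ℤ_5 : v_5(x) = 0}. Here v_5(11/450) = v_5(num) − v_5(den) = -2; compare against these criteria.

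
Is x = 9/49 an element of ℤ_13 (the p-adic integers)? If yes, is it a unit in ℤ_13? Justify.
x ∈ ℤ_13^× (unit); v_13(x) = 0

ℤ_13 = {x ∈ ℚ_13 : v_13(x) ≥ 0} and ℤ_13^× = {x ∈ ℤ_13 : v_13(x) = 0}. Here v_13(9/49) = v_13(num) − v_13(den) = 0; compare against these criteria.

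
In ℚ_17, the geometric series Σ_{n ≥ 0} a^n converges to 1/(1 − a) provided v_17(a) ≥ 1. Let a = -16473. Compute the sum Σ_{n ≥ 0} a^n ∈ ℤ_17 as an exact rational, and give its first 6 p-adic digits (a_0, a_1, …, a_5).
Σ a^n = 1/(1 − a) = 1/16474;  first 6 digits = (1, 0, 11, 13, 1, 4)

v_17(a) = 2 ≥ 1, so the series converges in ℤ_17 to 1/(1 − a) = 1/(1 − (-16473)) = 1/16474. Expand this rational in ℤ_17: compute digits iteratively via d_i = x_i mod 17, x_{i+1} = (x_i − d_i)/17. The first 6 digits are (1, 0, 11, 13, 1, 4).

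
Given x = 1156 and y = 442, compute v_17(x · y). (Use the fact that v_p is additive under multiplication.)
v_17(510952) = 3

v_p(x) = 2 (factor: 1156 = 17^2 · 4); v_p(y) = 1 (factor: 442 = 17^1 · 26). Additivity: v_p(xy) = v_p(x) + v_p(y) = 2 + 1 = 3. (Direct check: xy = 510952 = 17^3 · (104).)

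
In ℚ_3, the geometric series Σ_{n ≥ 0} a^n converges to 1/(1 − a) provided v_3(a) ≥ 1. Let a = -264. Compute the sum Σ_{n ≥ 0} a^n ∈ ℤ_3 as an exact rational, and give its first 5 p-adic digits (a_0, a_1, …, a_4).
Σ a^n = 1/(1 − a) = 1/265;  first 5 digits = (1, 2, 1, 2, 2)

v_3(a) = 1 ≥ 1, so the series converges in ℤ_3 to 1/(1 − a) = 1/(1 − (-264)) = 1/265. Expand this rational in ℤ_3: compute digits iteratively via d_i = x_i mod 3, x_{i+1} = (x_i − d_i)/3. The first 5 digits are (1, 2, 1, 2, 2).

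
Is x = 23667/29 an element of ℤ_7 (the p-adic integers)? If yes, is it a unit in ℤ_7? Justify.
x ∈ ℤ_7 but not a unit; v_7(x) = 3 > 0

ℤ_7 = {x ∈ ℚ_7 : v_7(x) ≥ 0} and ℤ_7^× = {x ∈ ℤ_7 : v_7(x) = 0}. Here v_7(23667/29) = v_7(num) − v_7(den) = 3; compare against these criteria.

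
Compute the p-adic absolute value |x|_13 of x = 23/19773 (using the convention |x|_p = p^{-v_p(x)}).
|23/19773|_13 = 2197

Step 1 — compute v_13(x) by factoring powers of 13 out of the numerator and denominator: v_13(23/19773) = -3. Step 2 — apply |x|_p = p^{-v_p(x)} = 13^{3} = 2197.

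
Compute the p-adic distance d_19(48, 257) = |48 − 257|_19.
d_19(48, 257) = 1/19

Step 1 — x − y = 48 − 257 = -209. Step 2 — v_19(-209) = 1 (factor: -209 = −(19^1 · 11); the sign does not affect v_p). Step 3 — |x − y|_19 = 19^{-1} = 1/19.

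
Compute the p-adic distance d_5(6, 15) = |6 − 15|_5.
d_5(6, 15) = 1

Step 1 — x − y = 6 − 15 = -9. Step 2 — v_5(-9) = 0 (factor: -9 = −(5^0 · 9); the sign does not affect v_p). Step 3 — |x − y|_5 = 5^{0} = 1.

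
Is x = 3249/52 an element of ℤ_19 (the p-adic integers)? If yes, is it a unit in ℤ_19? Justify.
x ∈ ℤ_19 but not a unit; v_19(x) = 2 > 0

ℤ_19 = {x ∈ ℚ_19 : v_19(x) ≥ 0} and ℤ_19^× = {x ∈ ℤ_19 : v_19(x) = 0}. Here v_19(3249/52) = v_19(num) − v_19(den) = 2; compare against these criteria.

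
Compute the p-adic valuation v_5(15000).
v_5(15000) = 4

v_5(n) is the largest exponent k such that 5^k divides n. Factor out: 15000 = 5^4 · 24. (Sign doesn't affect v_p.) So v_5(15000) = 4.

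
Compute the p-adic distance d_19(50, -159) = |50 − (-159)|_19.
d_19(50, -159) = 1/19

Step 1 — x − y = 50 − (-159) = 209. Step 2 — v_19(209) = 1 (factor: 209 = (19^1 · 11); the sign does not affect v_p). Step 3 — |x − y|_19 = 19^{-1} = 1/19.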